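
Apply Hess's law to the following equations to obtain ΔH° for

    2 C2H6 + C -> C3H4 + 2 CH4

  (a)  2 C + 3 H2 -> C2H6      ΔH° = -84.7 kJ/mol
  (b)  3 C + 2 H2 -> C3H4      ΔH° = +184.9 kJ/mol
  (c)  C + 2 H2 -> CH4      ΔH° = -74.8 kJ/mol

ΔH° = 204.7 kJ/mol

(a) reversed and × 2: (-2)·(-84.7) = +169.4 kJ/mol
(b) as written: +184.9 kJ/mol
(c) × 2: (2)·(-74.8) = -149.6 kJ/mol
ΔH° = (+169.4) + (+184.9) + (-149.6) = 204.7 kJ/mol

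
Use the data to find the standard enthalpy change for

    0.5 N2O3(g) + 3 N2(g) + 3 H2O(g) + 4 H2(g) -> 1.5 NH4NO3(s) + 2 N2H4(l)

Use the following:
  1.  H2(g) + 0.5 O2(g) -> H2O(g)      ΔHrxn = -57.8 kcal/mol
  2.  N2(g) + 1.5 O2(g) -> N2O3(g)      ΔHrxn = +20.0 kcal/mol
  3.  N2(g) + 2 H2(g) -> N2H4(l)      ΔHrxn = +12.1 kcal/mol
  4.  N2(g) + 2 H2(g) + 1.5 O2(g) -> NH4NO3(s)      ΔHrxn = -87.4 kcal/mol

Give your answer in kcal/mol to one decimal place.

ΔHrxn = 56.5 kcal/mol

eq. 1 reversed and × 3: (-3)·(-57.8) = +173.4 kcal/mol
eq. 2 reversed and × 1/2: (-1/2)·(+20.0) = -10.0 kcal/mol
eq. 3 × 2: (2)·(+12.1) = +24.2 kcal/mol
eq. 4 × 3/2: (3/2)·(-87.4) = -131.1 kcal/mol
Combining the equations, ΔHrxn = (-3)·(-57.8) + (-1/2)·(+20.0) + (2)·(+12.1) + (3/2)·(-87.4) = 56.5 kcal/mol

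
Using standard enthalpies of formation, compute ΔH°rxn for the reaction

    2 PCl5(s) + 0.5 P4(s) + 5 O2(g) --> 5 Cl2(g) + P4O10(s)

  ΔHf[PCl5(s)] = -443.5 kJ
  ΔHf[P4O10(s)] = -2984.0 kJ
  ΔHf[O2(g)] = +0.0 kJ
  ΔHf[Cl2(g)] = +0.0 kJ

ΔH°rxn = -2097.0 kJ

Products: 5·(+0.0) + 1·(-2984.0) = -2984.0
Reactants: 2·(-443.5) + 1/2·(+0.0) + 5·(+0.0) = -887.0
ΔH°rxn = (-2984.0) − (-887.0) = -2097.0 kJ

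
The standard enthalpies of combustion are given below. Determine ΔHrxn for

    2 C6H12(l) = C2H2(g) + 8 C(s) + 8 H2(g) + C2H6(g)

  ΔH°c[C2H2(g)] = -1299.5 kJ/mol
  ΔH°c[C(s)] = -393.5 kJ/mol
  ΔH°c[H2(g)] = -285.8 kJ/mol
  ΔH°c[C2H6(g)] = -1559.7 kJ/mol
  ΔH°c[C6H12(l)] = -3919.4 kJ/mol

ΔHrxn = 454.8 kJ/mol

With combustion enthalpies, reactants minus products:
= [2·(-3919.4)] − [1·(-1299.5) + 8·(-393.5) + 8·(-285.8) + 1·(-1559.7)]
= 454.8 kJ/mol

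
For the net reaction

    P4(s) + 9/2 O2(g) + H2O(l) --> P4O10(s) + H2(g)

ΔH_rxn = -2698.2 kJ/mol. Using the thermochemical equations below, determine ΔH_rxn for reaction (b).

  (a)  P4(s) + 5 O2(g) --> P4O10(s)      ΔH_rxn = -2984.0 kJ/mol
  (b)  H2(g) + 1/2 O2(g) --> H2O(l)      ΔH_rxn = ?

ΔH_rxn = -285.8 kJ/mol

(a) as written (P4O10(s) already on the product side): -2984.0 kJ/mol
(b) reversed (H2O(l) must end up as a reactant): contributes −x
-2698.2 = (-2984.0) − x
x = (-2698.2 − (-2984.0)) / (-1) = -285.8 kJ/mol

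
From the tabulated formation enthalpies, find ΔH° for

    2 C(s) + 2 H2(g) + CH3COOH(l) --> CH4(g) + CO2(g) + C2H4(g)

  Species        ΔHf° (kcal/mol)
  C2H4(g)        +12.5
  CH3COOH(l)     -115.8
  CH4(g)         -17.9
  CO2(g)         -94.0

ΔH° = 16.4 kcal/mol

ΔH°rxn = Σ nΔHf°(products) − Σ nΔHf°(reactants).
Products: 1·(-17.9) + 1·(-94.0) + 1·(+12.5) = -99.4
Reactants: 2·(+0.0) + 2·(+0.0) + 1·(-115.8) = -115.8
ΔH° = (-99.4) − (-115.8) = 16.4 kcal/mol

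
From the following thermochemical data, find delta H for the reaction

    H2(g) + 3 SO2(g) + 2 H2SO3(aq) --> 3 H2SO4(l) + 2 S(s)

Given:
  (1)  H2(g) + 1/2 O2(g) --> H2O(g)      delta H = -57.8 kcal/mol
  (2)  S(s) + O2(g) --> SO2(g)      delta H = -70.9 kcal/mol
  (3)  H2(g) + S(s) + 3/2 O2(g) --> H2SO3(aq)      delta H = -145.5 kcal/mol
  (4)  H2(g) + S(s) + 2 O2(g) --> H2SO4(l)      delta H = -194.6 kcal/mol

(1): not needed.
(2) reversed and × 3: (-3)·(-70.9) = +212.7 kcal/mol
(3) reversed and × 2: (-2)·(-145.5) = +291.0 kcal/mol
(4) × 3: (3)·(-194.6) = -583.8 kcal/mol
By Hess's law, delta H = (-3)·(-70.9) + (-2)·(-145.5) + (3)·(-194.6) = -80.1 kcal/mol

delta H = -80.1 kcal/mol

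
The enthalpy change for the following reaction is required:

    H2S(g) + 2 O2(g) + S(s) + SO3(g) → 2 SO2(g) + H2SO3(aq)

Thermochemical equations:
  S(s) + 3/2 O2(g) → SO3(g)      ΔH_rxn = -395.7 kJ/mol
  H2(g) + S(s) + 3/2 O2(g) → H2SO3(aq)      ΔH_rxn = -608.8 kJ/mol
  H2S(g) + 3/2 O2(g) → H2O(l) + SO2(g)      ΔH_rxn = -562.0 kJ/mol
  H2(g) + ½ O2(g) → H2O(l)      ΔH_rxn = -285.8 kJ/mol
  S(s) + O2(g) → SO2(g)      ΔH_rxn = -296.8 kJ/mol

equation 1 reversed: +395.7 kJ/mol
equation 2 as written: -608.8 kJ/mol
equation 3 as written: -562.0 kJ/mol
equation 4 reversed: +285.8 kJ/mol
equation 5 as written: -296.8 kJ/mol
ΔH_rxn = (-1)·(-395.7) + (1)·(-608.8) + (1)·(-562.0) + (-1)·(-285.8) + (1)·(-296.8) = -786.1 kJ/mol

ΔH_rxn = -786.1 kJ/mol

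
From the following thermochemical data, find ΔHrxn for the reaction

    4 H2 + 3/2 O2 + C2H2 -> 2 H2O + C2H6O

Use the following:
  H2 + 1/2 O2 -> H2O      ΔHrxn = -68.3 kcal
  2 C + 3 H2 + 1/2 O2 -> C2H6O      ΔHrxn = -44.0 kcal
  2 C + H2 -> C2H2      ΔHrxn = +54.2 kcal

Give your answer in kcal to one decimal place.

ΔHrxn = -234.8 kcal

equation 1 × 2: (2)·(-68.3) = -136.6 kcal
equation 2 as written: -44.0 kcal
equation 3 reversed: -54.2 kcal
Combining the equations, ΔHrxn = (2)·(-68.3) + (1)·(-44.0) + (-1)·(+54.2) = -234.8 kcal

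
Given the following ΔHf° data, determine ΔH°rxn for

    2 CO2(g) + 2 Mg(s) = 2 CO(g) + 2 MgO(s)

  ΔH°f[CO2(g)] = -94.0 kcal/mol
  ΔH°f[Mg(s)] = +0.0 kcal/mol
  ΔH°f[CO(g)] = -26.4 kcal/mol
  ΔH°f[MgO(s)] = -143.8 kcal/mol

Products: 2·(-26.4) + 2·(-143.8) = -340.4
Reactants: 2·(-94.0) + 2·(+0.0) = -188.0
ΔH°rxn = (-340.4) − (-188.0) = -152.4 kcal/mol

ΔH°rxn = -152.4 kcal/mol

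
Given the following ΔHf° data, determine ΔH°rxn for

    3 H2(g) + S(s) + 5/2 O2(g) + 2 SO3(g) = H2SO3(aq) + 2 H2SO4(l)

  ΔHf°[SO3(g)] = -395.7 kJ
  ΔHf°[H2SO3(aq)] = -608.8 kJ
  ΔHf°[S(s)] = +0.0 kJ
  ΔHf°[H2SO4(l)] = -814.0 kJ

ΔH°rxn = -1445.4 kJ

Products: 1·(-608.8) + 2·(-814.0) = -2236.8
Reactants: 3·(+0.0) + 1·(+0.0) + 5/2·(+0.0) + 2·(-395.7) = -791.4
ΔH°rxn = (-2236.8) − (-791.4) = -1445.4 kJ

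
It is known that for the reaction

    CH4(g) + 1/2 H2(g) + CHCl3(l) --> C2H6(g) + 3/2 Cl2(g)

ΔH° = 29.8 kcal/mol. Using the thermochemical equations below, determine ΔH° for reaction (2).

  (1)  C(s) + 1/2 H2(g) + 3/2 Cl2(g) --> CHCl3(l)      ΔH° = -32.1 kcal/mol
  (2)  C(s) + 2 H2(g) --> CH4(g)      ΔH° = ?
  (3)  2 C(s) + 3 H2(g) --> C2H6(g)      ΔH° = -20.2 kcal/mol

(1) reversed: +32.1 kcal/mol
(2) reversed: contributes −x
(3) as written: -20.2 kcal/mol
+29.8 = (+32.1) + (-20.2) − x
x = (+29.8 − (+11.9)) / (-1) = -17.9 kcal/mol

ΔH° = -17.9 kcal/mol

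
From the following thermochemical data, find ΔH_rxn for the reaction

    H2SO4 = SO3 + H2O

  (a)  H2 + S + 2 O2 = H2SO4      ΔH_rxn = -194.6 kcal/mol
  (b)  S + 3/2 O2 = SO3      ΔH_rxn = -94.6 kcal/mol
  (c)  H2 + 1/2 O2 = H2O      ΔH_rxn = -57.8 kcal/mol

(a) reversed: +194.6 kcal/mol
(b) as written: -94.6 kcal/mol
(c) as written: -57.8 kcal/mol
ΔH_rxn = (-1)·(-194.6) + (1)·(-94.6) + (1)·(-57.8) = 42.2 kcal/mol

ΔH_rxn = 42.2 kcal/mol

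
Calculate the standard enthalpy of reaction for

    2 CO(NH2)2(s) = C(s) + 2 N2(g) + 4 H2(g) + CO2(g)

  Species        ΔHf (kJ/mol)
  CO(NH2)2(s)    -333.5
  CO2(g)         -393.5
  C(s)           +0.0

ΔHrxn = 273.5 kJ/mol

Products: 1·(+0.0) + 2·(+0.0) + 4·(+0.0) + 1·(-393.5) = -393.5
Reactants: 2·(-333.5) = -667.0
ΔHrxn = (-393.5) − (-667.0) = 273.5 kJ/mol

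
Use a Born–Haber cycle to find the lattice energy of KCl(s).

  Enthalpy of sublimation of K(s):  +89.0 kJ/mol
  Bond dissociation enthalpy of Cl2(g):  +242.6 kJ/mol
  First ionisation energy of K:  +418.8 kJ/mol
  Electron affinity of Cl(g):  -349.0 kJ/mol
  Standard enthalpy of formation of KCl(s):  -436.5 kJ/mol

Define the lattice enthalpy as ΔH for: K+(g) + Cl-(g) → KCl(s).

ΔHf° = 1·ΔHsub + 1·(ΣIE) + 1/2·D(Cl2) + 1·EA + U
-436.5 = 1·(+89.0) + 1·(+418.8) + 1/2·(+242.6) + 1·(-349.0) + U
U = -436.5 − (+280.1) = -716.6 kJ/mol

U = -716.6 kJ/mol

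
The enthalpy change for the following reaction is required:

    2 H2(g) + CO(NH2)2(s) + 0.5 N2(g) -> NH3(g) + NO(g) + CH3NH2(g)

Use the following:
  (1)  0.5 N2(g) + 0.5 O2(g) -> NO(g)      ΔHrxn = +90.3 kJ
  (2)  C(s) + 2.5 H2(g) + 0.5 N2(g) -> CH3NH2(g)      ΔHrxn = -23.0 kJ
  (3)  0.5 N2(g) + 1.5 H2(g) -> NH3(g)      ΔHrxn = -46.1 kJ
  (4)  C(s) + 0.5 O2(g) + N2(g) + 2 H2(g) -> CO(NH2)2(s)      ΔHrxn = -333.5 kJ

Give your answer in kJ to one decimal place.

ΔHrxn = 354.7 kJ

(1) as written (NO(g) already on the product side): +90.3 kJ
(2) as written (CH3NH2(g) already on the product side): -23.0 kJ
(3) as written (NH3(g) already on the product side): -46.1 kJ
(4) reversed (reverse to put CO(NH2)2(s) on the reactant side): +333.5 kJ
Summing the manipulated equations, ΔHrxn = (1)·(+90.3) + (1)·(-23.0) + (1)·(-46.1) + (-1)·(-333.5) = 354.7 kJ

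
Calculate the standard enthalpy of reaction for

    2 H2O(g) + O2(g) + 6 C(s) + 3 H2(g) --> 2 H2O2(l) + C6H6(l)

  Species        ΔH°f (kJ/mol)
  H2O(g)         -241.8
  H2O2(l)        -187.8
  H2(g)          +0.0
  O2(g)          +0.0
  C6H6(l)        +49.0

Products: 2·(-187.8) + 1·(+49.0) = -326.6
Reactants: 2·(-241.8) + 1·(+0.0) + 6·(+0.0) + 3·(+0.0) = -483.6
ΔH° = (-326.6) − (-483.6) = 157.0 kJ/mol

ΔH° = 157.0 kJ/mol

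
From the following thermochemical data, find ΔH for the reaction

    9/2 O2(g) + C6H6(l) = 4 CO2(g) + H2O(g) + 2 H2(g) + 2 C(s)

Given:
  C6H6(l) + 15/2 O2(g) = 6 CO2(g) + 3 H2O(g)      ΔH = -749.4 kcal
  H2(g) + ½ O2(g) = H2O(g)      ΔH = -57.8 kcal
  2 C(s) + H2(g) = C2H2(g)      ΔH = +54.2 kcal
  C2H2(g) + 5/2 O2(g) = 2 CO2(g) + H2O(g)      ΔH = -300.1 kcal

ΔH = -445.7 kcal

equation 1 as written: -749.4 kcal
equation 2 reversed: +57.8 kcal
equation 3 reversed: -54.2 kcal
equation 4 reversed: +300.1 kcal
Combining the equations, ΔH = (-749.4) + (+57.8) + (-54.2) + (+300.1) = -445.7 kcal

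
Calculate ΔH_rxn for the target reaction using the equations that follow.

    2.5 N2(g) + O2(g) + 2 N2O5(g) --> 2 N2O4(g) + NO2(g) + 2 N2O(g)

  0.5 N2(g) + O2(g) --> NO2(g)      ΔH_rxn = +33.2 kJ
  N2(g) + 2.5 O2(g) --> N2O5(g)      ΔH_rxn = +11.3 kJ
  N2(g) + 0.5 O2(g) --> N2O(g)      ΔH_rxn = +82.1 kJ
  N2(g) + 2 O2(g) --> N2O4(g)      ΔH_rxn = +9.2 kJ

equation 1 as written (NO2(g) already on the product side): +33.2 kJ
equation 2 reversed and × 2 (reverse to put N2O5(g) on the reactant side; ×2 to match 2 N2O5(g) in the target): (-2)·(+11.3) = -22.6 kJ
equation 3 × 2 (scale by 2 for the 2 N2O(g)): (2)·(+82.1) = +164.2 kJ
equation 4 × 2 (×2 to match 2 N2O4(g) in the target): (2)·(+9.2) = +18.4 kJ
Since enthalpy is a state function, ΔH_rxn = (+33.2) + (-22.6) + (+164.2) + (+18.4) = 193.2 kJ

ΔH_rxn = 193.2 kJ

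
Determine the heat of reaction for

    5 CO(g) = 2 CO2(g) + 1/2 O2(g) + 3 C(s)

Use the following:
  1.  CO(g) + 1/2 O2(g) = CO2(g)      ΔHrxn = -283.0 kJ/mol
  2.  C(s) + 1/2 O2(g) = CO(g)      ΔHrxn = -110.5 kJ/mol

ΔHrxn = -234.5 kJ/mol

eq. 1 × 2: (2)·(-283.0) = -566.0 kJ/mol
eq. 2 reversed and × 3: (-3)·(-110.5) = +331.5 kJ/mol
ΔHrxn = (2)·(-283.0) + (-3)·(-110.5) = -234.5 kJ/mol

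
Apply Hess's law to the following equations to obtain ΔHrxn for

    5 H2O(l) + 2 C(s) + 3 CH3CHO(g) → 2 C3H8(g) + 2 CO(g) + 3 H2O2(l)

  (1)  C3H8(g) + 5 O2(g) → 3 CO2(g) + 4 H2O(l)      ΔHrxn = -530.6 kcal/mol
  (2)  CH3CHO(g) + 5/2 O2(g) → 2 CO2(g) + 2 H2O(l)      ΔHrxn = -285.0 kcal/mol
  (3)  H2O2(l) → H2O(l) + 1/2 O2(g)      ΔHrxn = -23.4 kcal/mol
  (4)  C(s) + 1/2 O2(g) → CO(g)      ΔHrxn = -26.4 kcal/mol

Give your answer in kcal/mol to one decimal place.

(1) reversed and × 2 (C3H8(g) must end up as a product; scale by 2 for the 2 C3H8(g)): (-2)·(-530.6) = +1061.2 kcal/mol
(2) × 3 (×3 to match 3 CH3CHO(g) in the target): (3)·(-285.0) = -855.0 kcal/mol
(3) reversed and × 3 (reverse to put H2O2(l) on the product side; scale by 3 for the 3 H2O2(l)): (-3)·(-23.4) = +70.2 kcal/mol
(4) × 2 (×2 to match 2 CO(g) in the target): (2)·(-26.4) = -52.8 kcal/mol
Since enthalpy is a state function, ΔHrxn = (+1061.2) + (-855.0) + (+70.2) + (-52.8) = 223.6 kcal/mol

ΔHrxn = 223.6 kcal/mol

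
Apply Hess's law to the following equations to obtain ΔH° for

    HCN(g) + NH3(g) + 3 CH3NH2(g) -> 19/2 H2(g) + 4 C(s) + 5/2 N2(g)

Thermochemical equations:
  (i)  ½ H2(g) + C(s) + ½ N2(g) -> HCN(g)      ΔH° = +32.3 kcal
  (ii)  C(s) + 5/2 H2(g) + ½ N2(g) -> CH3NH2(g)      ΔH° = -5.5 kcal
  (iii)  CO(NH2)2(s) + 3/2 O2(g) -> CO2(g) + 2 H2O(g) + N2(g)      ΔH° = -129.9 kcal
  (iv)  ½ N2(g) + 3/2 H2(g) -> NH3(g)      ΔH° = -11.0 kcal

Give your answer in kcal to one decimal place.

(i) reversed (HCN(g) must end up as a reactant): -32.3 kcal
(ii) reversed and × 3 (CH3NH2(g) must end up as a reactant; scale by 3 for the 3 CH3NH2(g)): (-3)·(-5.5) = +16.5 kcal
(iii): not needed (O2(g) appears nowhere else).
(iv) reversed (NH3(g) must end up as a reactant): +11.0 kcal
ΔH° = (-1)·(+32.3) + (-3)·(-5.5) + (-1)·(-11.0) = -4.8 kcal

ΔH° = -4.8 kcal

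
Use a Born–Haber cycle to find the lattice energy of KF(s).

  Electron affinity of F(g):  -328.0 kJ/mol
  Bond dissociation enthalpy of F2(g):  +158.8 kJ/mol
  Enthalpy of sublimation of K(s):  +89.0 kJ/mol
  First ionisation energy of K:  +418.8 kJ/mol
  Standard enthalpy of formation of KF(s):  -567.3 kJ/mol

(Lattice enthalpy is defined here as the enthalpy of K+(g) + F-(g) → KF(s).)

U = -826.5 kJ/mol

ΔHf° = 1·ΔHsub + 1·(ΣIE) + 1/2·D(F2) + 1·EA + U
-567.3 = 1·(+89.0) + 1·(+418.8) + 1/2·(+158.8) + 1·(-328.0) + U
U = -567.3 − (+259.2) = -826.5 kJ/mol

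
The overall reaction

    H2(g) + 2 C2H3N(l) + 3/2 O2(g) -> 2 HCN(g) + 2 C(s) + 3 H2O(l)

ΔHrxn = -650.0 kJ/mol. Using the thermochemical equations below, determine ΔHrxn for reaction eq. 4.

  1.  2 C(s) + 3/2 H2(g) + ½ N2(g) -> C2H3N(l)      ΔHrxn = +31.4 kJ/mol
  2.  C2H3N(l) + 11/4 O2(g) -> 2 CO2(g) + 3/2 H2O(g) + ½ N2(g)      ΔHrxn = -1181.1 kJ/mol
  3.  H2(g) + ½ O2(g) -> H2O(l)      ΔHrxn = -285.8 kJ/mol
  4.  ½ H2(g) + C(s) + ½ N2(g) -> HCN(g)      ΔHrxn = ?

ΔHrxn = 135.1 kJ/mol

eq. 1 reversed and × 2: (-2)·(+31.4) = -62.8 kJ/mol
eq. 2: not needed.
eq. 3 × 3: (3)·(-285.8) = -857.4 kJ/mol
eq. 4 × 2: contributes 2·x
-650.0 = (-62.8) + (-857.4) + 2·x
x = (-650.0 − (-920.2)) / (2) = 135.1 kJ/mol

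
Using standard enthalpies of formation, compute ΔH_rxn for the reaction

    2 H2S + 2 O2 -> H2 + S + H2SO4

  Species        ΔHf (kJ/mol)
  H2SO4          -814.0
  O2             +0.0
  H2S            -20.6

Products: 1·(+0.0) + 1·(+0.0) + 1·(-814.0) = -814.0
Reactants: 2·(-20.6) + 2·(+0.0) = -41.2
ΔH_rxn = (-814.0) − (-41.2) = -772.8 kJ/mol

ΔH_rxn = -772.8 kJ/mol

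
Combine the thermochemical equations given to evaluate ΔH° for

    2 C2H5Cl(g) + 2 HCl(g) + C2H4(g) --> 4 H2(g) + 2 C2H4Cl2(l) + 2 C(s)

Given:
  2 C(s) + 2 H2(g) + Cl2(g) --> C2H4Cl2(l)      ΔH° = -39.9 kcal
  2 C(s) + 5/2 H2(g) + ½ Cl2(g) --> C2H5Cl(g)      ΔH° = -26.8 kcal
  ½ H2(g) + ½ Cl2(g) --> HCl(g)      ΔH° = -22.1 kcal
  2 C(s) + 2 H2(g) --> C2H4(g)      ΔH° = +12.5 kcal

equation 1 × 2 (scale by 2 for the 2 C2H4Cl2(l)): (2)·(-39.9) = -79.8 kcal
equation 2 reversed and × 2 (reverse to put C2H5Cl(g) on the reactant side; ×2 to match 2 C2H5Cl(g) in the target): (-2)·(-26.8) = +53.6 kcal
equation 3 reversed and × 2 (reverse to put HCl(g) on the reactant side; scale by 2 for the 2 HCl(g)): (-2)·(-22.1) = +44.2 kcal
equation 4 reversed (C2H4(g) must end up as a reactant): -12.5 kcal
By Hess's law, ΔH° = (2)·(-39.9) + (-2)·(-26.8) + (-2)·(-22.1) + (-1)·(+12.5) = 5.5 kcal

ΔH° = 5.5 kcal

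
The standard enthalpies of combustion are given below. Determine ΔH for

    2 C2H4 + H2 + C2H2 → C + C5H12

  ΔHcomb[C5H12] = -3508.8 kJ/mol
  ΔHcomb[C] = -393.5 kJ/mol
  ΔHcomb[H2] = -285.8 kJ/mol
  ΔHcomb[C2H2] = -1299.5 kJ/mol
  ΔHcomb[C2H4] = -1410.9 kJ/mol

Using ΔH = Σ nΔHc°(reactants) − Σ nΔHc°(products):
= [2·(-1410.9) + 1·(-285.8) + 1·(-1299.5)] − [1·(-393.5) + 1·(-3508.8)]
= -504.8 kJ/mol

ΔH = -504.8 kJ/mol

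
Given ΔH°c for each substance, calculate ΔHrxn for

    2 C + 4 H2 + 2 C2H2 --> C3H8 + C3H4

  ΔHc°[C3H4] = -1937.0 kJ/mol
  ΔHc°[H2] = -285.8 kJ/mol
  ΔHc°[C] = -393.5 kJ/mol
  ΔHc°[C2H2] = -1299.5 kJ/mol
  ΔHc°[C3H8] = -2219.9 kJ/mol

Using ΔH = Σ nΔHc°(reactants) − Σ nΔHc°(products):
= [2·(-393.5) + 4·(-285.8) + 2·(-1299.5)] − [1·(-2219.9) + 1·(-1937.0)]
= -372.3 kJ/mol

ΔHrxn = -372.3 kJ/mol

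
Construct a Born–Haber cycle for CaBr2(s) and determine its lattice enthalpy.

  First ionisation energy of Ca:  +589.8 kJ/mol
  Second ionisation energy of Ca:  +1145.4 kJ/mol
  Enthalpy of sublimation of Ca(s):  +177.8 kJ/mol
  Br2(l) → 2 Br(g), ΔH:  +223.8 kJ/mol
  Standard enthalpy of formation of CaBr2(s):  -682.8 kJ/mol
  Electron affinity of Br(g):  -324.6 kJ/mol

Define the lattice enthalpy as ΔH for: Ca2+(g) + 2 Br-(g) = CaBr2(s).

U = -2170.4 kJ/mol

ΔHf° = 1·ΔHsub + 1·(ΣIE) + 1·D(Br2) + 2·EA + U
-682.8 = 1·(+177.8) + 1·(+1735.2) + 1·(+223.8) + 2·(-324.6) + U
U = -682.8 − (+1487.6) = -2170.4 kJ/mol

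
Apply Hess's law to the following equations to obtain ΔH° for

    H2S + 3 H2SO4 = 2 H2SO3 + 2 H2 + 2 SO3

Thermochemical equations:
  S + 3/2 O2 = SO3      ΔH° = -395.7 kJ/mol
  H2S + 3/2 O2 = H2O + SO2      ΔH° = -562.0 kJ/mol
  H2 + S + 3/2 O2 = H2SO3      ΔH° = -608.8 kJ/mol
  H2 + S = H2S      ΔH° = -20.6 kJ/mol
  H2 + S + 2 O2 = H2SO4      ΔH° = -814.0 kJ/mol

ΔH° = 453.6 kJ/mol

equation 1 × 2: (2)·(-395.7) = -791.4 kJ/mol
equation 2: not needed.
equation 3 × 2: (2)·(-608.8) = -1217.6 kJ/mol
equation 4 reversed: +20.6 kJ/mol
equation 5 reversed and × 3: (-3)·(-814.0) = +2442.0 kJ/mol
Summing the manipulated equations, ΔH° = (2)·(-395.7) + (2)·(-608.8) + (-1)·(-20.6) + (-3)·(-814.0) = 453.6 kJ/mol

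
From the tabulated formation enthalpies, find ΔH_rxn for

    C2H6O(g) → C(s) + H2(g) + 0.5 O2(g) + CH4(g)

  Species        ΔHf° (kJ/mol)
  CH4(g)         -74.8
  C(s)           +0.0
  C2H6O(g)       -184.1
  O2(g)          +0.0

Products: 1·(+0.0) + 1·(+0.0) + 1/2·(+0.0) + 1·(-74.8) = -74.8
Reactants: 1·(-184.1) = -184.1
ΔH_rxn = (-74.8) − (-184.1) = 109.3 kJ/mol

ΔH_rxn = 109.3 kJ/mol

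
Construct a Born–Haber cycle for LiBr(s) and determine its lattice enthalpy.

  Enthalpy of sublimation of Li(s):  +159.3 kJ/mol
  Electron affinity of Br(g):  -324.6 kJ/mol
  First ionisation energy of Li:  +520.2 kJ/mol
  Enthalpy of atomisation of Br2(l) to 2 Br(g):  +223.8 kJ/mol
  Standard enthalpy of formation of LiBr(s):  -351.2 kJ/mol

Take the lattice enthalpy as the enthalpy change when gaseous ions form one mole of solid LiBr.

U = -818.0 kJ/mol

ΔHf° = 1·ΔHsub + 1·(ΣIE) + 1/2·D(Br2) + 1·EA + U
-351.2 = 1·(+159.3) + 1·(+520.2) + 1/2·(+223.8) + 1·(-324.6) + U
U = -351.2 − (+466.8) = -818.0 kJ/mol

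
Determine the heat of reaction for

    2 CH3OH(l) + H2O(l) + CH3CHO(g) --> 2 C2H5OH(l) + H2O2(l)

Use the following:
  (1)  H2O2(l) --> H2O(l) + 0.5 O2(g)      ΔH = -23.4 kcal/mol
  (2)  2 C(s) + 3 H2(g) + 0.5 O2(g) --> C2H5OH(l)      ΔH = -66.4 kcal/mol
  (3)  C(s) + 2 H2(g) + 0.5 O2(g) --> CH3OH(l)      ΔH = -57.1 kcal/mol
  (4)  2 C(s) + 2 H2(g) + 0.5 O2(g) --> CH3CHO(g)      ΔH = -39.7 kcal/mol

(1) reversed (reverse to put H2O2(l) on the product side): +23.4 kcal/mol
(2) × 2 (scale by 2 for the 2 C2H5OH(l)): (2)·(-66.4) = -132.8 kcal/mol
(3) reversed and × 2 (reverse to put CH3OH(l) on the reactant side; scale by 2 for the 2 CH3OH(l)): (-2)·(-57.1) = +114.2 kcal/mol
(4) reversed (reverse to put CH3CHO(g) on the reactant side): +39.7 kcal/mol
ΔH = (-1)·(-23.4) + (2)·(-66.4) + (-2)·(-57.1) + (-1)·(-39.7) = 44.5 kcal/mol

ΔH = 44.5 kcal/mol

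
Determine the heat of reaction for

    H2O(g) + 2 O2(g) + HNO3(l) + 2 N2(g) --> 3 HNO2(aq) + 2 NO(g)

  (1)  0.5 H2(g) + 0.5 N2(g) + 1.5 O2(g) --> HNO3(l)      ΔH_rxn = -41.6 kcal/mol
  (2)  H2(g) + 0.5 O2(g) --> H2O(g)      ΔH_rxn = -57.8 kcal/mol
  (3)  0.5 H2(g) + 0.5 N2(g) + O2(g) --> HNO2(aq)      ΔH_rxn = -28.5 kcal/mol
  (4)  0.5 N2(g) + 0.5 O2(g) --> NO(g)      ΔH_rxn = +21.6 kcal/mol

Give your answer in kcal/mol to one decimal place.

(1) reversed: +41.6 kcal/mol
(2) reversed: +57.8 kcal/mol
(3) × 3: (3)·(-28.5) = -85.5 kcal/mol
(4) × 2: (2)·(+21.6) = +43.2 kcal/mol
Summing the manipulated equations, ΔH_rxn = (+41.6) + (+57.8) + (-85.5) + (+43.2) = 57.1 kcal/mol

ΔH_rxn = 57.1 kcal/mol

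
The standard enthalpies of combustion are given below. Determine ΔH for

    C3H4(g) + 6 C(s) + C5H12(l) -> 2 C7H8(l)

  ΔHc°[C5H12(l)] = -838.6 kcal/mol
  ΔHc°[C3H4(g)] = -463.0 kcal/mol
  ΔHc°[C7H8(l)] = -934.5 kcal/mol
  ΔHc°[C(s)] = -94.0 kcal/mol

ΔH = 3.4 kcal/mol

With combustion enthalpies, reactants minus products:
= [1·(-463.0) + 6·(-94.0) + 1·(-838.6)] − [2·(-934.5)]
= 3.4 kcal/mol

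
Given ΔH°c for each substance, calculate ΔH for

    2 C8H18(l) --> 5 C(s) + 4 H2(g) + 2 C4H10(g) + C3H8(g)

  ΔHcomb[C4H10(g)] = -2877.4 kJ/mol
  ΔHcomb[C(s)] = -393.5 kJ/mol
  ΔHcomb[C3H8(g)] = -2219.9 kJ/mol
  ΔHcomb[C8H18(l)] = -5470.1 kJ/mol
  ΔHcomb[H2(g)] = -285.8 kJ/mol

Using ΔH = Σ nΔHc°(reactants) − Σ nΔHc°(products):
= [2·(-5470.1)] − [5·(-393.5) + 4·(-285.8) + 2·(-2877.4) + 1·(-2219.9)]
= 145.2 kJ/mol

ΔH = 145.2 kJ/mol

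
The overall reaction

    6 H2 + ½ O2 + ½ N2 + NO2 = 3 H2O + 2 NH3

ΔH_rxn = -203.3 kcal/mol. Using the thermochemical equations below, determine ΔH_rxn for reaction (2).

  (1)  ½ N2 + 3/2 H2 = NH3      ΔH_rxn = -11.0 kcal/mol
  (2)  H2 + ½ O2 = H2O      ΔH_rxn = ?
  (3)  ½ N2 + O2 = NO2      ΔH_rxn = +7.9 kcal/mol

(1) × 2 (×2 to match 2 NH3 in the target): (2)·(-11.0) = -22.0 kcal/mol
(2) × 3 (scale by 3 for the 3 H2O): contributes 3·x
(3) reversed (reverse to put NO2 on the reactant side): -7.9 kcal/mol
-203.3 = (-22.0) + (-7.9) + 3·x
x = (-203.3 − (-29.9)) / (3) = -57.8 kcal/mol

ΔH_rxn = -57.8 kcal/mol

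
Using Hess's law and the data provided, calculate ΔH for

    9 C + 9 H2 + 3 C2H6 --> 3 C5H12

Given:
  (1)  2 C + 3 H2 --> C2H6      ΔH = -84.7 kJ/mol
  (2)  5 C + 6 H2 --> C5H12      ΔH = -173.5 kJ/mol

ΔH = -266.4 kJ/mol

(1) reversed and × 3 (reverse to put C2H6 on the reactant side; scale by 3 for the 3 C2H6): (-3)·(-84.7) = +254.1 kJ/mol
(2) × 3 (×3 to match 3 C5H12 in the target): (3)·(-173.5) = -520.5 kJ/mol
ΔH = (+254.1) + (-520.5) = -266.4 kJ/mol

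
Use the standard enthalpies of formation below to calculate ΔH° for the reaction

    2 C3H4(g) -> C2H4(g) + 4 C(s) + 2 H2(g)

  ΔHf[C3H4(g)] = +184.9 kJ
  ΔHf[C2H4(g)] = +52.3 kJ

Products: 1·(+52.3) + 4·(+0.0) + 2·(+0.0) = +52.3
Reactants: 2·(+184.9) = +369.8
ΔH° = (+52.3) − (+369.8) = -317.5 kJ

ΔH° = -317.5 kJ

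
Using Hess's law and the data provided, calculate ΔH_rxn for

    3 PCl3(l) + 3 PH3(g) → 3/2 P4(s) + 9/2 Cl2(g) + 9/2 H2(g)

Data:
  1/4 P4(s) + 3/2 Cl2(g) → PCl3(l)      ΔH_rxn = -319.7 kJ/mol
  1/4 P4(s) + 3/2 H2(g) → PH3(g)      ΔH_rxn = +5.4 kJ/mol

ΔH_rxn = 942.9 kJ/mol

equation 1 reversed and × 3: (-3)·(-319.7) = +959.1 kJ/mol
equation 2 reversed and × 3: (-3)·(+5.4) = -16.2 kJ/mol
By Hess's law, ΔH_rxn = (-3)·(-319.7) + (-3)·(+5.4) = 942.9 kJ/mol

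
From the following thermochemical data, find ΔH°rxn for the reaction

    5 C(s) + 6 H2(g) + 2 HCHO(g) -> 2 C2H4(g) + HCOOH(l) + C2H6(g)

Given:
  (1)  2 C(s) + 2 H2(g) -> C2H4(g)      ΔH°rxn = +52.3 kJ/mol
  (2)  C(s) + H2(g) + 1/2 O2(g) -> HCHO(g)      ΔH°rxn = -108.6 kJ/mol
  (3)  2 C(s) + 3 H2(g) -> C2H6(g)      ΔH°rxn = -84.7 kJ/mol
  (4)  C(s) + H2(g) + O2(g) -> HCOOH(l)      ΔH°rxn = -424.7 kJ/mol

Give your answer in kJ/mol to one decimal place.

ΔH°rxn = -187.6 kJ/mol

(1) × 2 (×2 to match 2 C2H4(g) in the target): (2)·(+52.3) = +104.6 kJ/mol
(2) reversed and × 2 (HCHO(g) must end up as a reactant; ×2 to match 2 HCHO(g) in the target): (-2)·(-108.6) = +217.2 kJ/mol
(3) as written (C2H6(g) already on the product side): -84.7 kJ/mol
(4) as written (HCOOH(l) already on the product side): -424.7 kJ/mol
Since enthalpy is a state function, ΔH°rxn = (+104.6) + (+217.2) + (-84.7) + (-424.7) = -187.6 kJ/mol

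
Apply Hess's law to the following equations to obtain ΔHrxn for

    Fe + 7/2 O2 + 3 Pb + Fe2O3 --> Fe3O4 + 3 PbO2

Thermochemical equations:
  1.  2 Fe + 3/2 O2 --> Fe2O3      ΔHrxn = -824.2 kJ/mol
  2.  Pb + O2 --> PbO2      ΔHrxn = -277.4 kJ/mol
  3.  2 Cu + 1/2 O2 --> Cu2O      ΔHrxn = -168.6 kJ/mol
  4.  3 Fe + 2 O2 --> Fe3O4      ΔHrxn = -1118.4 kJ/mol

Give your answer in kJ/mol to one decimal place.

ΔHrxn = -1126.4 kJ/mol

eq. 1 reversed (Fe2O3 must end up as a reactant): +824.2 kJ/mol
eq. 2 × 3 (×3 to match 3 PbO2 in the target): (3)·(-277.4) = -832.2 kJ/mol
eq. 3: not needed (Cu appears nowhere else).
eq. 4 as written (Fe3O4 already on the product side): -1118.4 kJ/mol
ΔHrxn = (-1)·(-824.2) + (3)·(-277.4) + (1)·(-1118.4) = -1126.4 kJ/mol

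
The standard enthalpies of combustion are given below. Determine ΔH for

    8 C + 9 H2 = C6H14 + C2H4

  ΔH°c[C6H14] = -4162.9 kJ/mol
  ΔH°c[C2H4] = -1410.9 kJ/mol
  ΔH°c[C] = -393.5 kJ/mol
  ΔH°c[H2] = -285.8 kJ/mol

Using ΔH = Σ nΔHc°(reactants) − Σ nΔHc°(products):
= [8·(-393.5) + 9·(-285.8)] − [1·(-4162.9) + 1·(-1410.9)]
= -146.4 kJ/mol

ΔH = -146.4 kJ/mol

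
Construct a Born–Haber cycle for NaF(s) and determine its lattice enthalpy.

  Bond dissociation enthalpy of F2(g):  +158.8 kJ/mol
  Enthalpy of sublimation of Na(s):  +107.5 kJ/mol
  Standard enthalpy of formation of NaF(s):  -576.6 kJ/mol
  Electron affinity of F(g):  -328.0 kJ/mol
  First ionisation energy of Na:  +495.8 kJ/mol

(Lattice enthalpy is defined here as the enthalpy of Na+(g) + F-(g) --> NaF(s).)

U = -931.3 kJ/mol

ΔHf° = 1·ΔHsub + 1·(ΣIE) + 1/2·D(F2) + 1·EA + U
-576.6 = 1·(+107.5) + 1·(+495.8) + 1/2·(+158.8) + 1·(-328.0) + U
U = -576.6 − (+354.7) = -931.3 kJ/mol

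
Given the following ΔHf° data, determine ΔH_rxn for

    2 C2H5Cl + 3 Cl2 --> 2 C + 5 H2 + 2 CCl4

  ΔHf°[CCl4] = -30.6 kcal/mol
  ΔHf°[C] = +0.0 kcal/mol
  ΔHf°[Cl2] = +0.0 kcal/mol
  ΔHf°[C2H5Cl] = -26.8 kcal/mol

ΔH_rxn = -7.6 kcal/mol

Products: 2·(+0.0) + 5·(+0.0) + 2·(-30.6) = -61.2
Reactants: 2·(-26.8) + 3·(+0.0) = -53.6
ΔH_rxn = (-61.2) − (-53.6) = -7.6 kcal/mol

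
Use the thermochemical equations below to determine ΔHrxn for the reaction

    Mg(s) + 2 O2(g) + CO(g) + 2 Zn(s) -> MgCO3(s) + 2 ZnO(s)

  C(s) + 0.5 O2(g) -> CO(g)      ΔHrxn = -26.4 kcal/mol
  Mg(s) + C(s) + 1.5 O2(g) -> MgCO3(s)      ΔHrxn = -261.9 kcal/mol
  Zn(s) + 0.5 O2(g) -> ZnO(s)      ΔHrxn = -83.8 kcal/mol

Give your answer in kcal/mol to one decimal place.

equation 1 reversed: +26.4 kcal/mol
equation 2 as written: -261.9 kcal/mol
equation 3 × 2: (2)·(-83.8) = -167.6 kcal/mol
Since enthalpy is a state function, ΔHrxn = (+26.4) + (-261.9) + (-167.6) = -403.1 kcal/mol

ΔHrxn = -403.1 kcal/mol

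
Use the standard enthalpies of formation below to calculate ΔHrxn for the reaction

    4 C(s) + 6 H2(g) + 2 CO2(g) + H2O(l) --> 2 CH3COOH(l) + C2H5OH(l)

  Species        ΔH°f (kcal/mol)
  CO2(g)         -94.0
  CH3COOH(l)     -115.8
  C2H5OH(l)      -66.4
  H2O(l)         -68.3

ΔHrxn = -41.7 kcal/mol

Products: 2·(-115.8) + 1·(-66.4) = -298.0
Reactants: 4·(+0.0) + 6·(+0.0) + 2·(-94.0) + 1·(-68.3) = -256.3
ΔHrxn = (-298.0) − (-256.3) = -41.7 kcal/mol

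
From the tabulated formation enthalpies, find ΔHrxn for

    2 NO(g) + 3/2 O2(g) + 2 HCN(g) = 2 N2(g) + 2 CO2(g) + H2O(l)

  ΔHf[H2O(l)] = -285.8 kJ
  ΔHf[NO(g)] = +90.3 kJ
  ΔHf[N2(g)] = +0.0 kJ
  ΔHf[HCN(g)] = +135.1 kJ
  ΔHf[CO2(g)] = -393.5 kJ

ΔH°rxn = Σ nΔHf°(products) − Σ nΔHf°(reactants).
Products: 2·(+0.0) + 2·(-393.5) + 1·(-285.8) = -1072.8
Reactants: 2·(+90.3) + 3/2·(+0.0) + 2·(+135.1) = +450.8
ΔHrxn = (-1072.8) − (+450.8) = -1523.6 kJ

ΔHrxn = -1523.6 kJ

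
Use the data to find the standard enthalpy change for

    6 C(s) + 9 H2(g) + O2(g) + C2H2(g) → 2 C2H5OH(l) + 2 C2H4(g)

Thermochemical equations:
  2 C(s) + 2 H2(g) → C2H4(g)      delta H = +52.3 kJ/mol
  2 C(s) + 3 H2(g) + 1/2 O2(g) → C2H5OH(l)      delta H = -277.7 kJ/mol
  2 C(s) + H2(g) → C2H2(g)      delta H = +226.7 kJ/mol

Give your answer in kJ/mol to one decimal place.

equation 1 × 2: (2)·(+52.3) = +104.6 kJ/mol
equation 2 × 2: (2)·(-277.7) = -555.4 kJ/mol
equation 3 reversed: -226.7 kJ/mol
delta H = (+104.6) + (-555.4) + (-226.7) = -677.5 kJ/mol

delta H = -677.5 kJ/mol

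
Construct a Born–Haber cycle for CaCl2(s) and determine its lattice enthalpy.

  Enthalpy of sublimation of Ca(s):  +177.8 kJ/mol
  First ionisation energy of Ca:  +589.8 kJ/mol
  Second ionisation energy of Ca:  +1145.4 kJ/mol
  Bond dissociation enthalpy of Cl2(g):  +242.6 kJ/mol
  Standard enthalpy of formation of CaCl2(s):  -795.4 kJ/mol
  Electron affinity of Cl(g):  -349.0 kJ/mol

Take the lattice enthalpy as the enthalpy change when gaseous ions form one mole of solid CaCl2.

U = -2253.0 kJ/mol

ΔHf° = 1·ΔHsub + 1·(ΣIE) + 1·D(Cl2) + 2·EA + U
-795.4 = 1·(+177.8) + 1·(+1735.2) + 1·(+242.6) + 2·(-349.0) + U
U = -795.4 − (+1457.6) = -2253.0 kJ/mol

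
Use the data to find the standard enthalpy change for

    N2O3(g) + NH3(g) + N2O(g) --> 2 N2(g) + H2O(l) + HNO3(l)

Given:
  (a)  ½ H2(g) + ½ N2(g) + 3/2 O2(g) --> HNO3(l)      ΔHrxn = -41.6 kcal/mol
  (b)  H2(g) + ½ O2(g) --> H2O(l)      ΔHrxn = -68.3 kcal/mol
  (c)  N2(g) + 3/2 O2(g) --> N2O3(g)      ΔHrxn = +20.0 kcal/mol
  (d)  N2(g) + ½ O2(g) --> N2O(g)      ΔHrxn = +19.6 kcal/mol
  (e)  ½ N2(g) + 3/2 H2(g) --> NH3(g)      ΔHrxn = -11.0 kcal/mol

(a) as written: -41.6 kcal/mol
(b) as written: -68.3 kcal/mol
(c) reversed: -20.0 kcal/mol
(d) reversed: -19.6 kcal/mol
(e) reversed: +11.0 kcal/mol
ΔHrxn = (-41.6) + (-68.3) + (-20.0) + (-19.6) + (+11.0) = -138.5 kcal/mol

ΔHrxn = -138.5 kcal/mol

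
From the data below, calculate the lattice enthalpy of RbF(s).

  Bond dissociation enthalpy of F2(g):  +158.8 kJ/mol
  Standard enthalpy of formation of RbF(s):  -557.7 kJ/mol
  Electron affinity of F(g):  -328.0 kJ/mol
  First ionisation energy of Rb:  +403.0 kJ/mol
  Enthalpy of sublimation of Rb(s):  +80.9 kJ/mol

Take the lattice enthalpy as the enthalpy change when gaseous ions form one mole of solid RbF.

U = -793.0 kJ/mol

ΔHf° = 1·ΔHsub + 1·(ΣIE) + 1/2·D(F2) + 1·EA + U
-557.7 = 1·(+80.9) + 1·(+403.0) + 1/2·(+158.8) + 1·(-328.0) + U
U = -557.7 − (+235.3) = -793.0 kJ/mol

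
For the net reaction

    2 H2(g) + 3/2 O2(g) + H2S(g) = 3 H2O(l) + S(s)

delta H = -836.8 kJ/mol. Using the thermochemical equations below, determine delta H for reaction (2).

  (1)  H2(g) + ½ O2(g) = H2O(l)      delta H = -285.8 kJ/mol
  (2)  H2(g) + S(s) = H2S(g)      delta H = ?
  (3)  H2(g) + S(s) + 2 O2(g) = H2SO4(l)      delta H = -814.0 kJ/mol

delta H = -20.6 kJ/mol

(1) × 3 (×3 to match 3 H2O(l) in the target): (3)·(-285.8) = -857.4 kJ/mol
(2) reversed (reverse to put H2S(g) on the reactant side): contributes −x
(3): not needed (H2SO4(l) appears nowhere else).
-836.8 = (-857.4) − x
x = (-836.8 − (-857.4)) / (-1) = -20.6 kJ/mol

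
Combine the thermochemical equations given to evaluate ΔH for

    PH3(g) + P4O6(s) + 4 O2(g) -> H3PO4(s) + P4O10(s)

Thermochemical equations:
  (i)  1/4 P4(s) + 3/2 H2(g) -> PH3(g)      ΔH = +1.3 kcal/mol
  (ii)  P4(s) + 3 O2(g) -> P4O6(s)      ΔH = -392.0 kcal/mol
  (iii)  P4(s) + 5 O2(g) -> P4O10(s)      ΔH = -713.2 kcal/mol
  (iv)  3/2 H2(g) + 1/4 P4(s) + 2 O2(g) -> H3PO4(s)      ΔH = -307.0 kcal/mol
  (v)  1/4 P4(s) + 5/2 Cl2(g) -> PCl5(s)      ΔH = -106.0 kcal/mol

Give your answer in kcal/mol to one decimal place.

ΔH = -629.5 kcal/mol

(i) reversed: -1.3 kcal/mol
(ii) reversed: +392.0 kcal/mol
(iii) as written: -713.2 kcal/mol
(iv) as written: -307.0 kcal/mol
(v): not needed.
ΔH = (-1.3) + (+392.0) + (-713.2) + (-307.0) = -629.5 kcal/mol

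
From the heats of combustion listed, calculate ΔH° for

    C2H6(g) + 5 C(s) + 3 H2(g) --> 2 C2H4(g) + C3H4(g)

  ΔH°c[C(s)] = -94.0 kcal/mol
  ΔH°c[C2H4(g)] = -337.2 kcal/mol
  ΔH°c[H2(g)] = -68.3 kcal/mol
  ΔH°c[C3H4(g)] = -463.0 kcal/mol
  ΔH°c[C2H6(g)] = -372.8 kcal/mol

With combustion enthalpies, reactants minus products:
= [1·(-372.8) + 5·(-94.0) + 3·(-68.3)] − [2·(-337.2) + 1·(-463.0)]
= 89.7 kcal/mol

ΔH° = 89.7 kcal/mol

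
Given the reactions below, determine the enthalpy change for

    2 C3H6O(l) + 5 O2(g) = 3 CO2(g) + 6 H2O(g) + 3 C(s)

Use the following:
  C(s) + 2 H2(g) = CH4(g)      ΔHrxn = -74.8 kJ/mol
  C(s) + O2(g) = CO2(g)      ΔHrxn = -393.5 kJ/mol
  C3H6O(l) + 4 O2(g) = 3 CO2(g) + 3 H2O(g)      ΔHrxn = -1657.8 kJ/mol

equation 1: not needed (H2(g) appears nowhere else).
equation 2 reversed and × 3: (-3)·(-393.5) = +1180.5 kJ/mol
equation 3 × 2 (×2 to match 2 C3H6O(l) in the target): (2)·(-1657.8) = -3315.6 kJ/mol
Combining the equations, ΔHrxn = (+1180.5) + (-3315.6) = -2135.1 kJ/mol

ΔHrxn = -2135.1 kJ/mol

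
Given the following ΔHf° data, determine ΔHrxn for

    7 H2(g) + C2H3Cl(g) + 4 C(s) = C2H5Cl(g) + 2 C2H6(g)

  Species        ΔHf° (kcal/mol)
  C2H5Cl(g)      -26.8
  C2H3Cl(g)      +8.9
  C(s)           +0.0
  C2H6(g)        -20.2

ΔHrxn = -76.1 kcal/mol

ΔH°rxn = Σ nΔHf°(products) − Σ nΔHf°(reactants).
Products: 1·(-26.8) + 2·(-20.2) = -67.2
Reactants: 7·(+0.0) + 1·(+8.9) + 4·(+0.0) = +8.9
ΔHrxn = (-67.2) − (+8.9) = -76.1 kcal/mol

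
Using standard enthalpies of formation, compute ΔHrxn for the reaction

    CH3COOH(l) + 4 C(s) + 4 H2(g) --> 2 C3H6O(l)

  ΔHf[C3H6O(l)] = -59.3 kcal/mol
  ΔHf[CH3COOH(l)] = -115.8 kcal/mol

ΔH°rxn = Σ nΔHf°(products) − Σ nΔHf°(reactants).
Products: 2·(-59.3) = -118.6
Reactants: 1·(-115.8) + 4·(+0.0) + 4·(+0.0) = -115.8
ΔHrxn = (-118.6) − (-115.8) = -2.8 kcal/mol

ΔHrxn = -2.8 kcal/mol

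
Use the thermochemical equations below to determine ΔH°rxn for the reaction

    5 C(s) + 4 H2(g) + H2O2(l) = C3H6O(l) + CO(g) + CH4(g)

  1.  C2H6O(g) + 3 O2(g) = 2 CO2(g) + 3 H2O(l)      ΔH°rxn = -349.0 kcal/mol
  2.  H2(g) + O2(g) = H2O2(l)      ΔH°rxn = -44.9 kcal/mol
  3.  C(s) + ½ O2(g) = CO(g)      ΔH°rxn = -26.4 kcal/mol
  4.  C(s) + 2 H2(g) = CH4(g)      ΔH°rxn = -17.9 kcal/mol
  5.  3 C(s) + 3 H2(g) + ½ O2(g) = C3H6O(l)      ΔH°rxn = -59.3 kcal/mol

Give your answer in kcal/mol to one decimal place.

eq. 1: not needed (C2H6O(g) appears nowhere else).
eq. 2 reversed (H2O2(l) must end up as a reactant): +44.9 kcal/mol
eq. 3 as written (CO(g) already on the product side): -26.4 kcal/mol
eq. 4 as written (CH4(g) already on the product side): -17.9 kcal/mol
eq. 5 as written (C3H6O(l) already on the product side): -59.3 kcal/mol
Since enthalpy is a state function, ΔH°rxn = (+44.9) + (-26.4) + (-17.9) + (-59.3) = -58.7 kcal/mol

ΔH°rxn = -58.7 kcal/mol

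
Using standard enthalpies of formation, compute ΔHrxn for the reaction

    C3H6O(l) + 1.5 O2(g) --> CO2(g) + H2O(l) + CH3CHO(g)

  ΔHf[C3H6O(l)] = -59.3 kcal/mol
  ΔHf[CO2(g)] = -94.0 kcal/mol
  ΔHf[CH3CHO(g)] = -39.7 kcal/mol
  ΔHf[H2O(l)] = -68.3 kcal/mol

ΔHrxn = -142.7 kcal/mol

ΔH°rxn = Σ nΔHf°(products) − Σ nΔHf°(reactants).
Products: 1·(-94.0) + 1·(-68.3) + 1·(-39.7) = -202.0
Reactants: 1·(-59.3) + 3/2·(+0.0) = -59.3
ΔHrxn = (-202.0) − (-59.3) = -142.7 kcal/mol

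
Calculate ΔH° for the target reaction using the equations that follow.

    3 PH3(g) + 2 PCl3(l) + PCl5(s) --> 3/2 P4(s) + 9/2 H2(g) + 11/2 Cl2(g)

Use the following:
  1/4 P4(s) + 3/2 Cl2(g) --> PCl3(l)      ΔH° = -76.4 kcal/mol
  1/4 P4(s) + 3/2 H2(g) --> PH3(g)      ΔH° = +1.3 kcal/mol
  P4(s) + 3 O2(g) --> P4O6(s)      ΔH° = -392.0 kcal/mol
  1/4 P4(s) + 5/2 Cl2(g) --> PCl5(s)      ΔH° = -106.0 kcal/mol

equation 1 reversed and × 2 (reverse to put PCl3(l) on the reactant side; scale by 2 for the 2 PCl3(l)): (-2)·(-76.4) = +152.8 kcal/mol
equation 2 reversed and × 3 (reverse to put PH3(g) on the reactant side; ×3 to match 3 PH3(g) in the target): (-3)·(+1.3) = -3.9 kcal/mol
equation 3: not needed (P4O6(s) appears nowhere else).
equation 4 reversed (PCl5(s) must end up as a reactant): +106.0 kcal/mol
ΔH° = (-2)·(-76.4) + (-3)·(+1.3) + (-1)·(-106.0) = 254.9 kcal/mol

ΔH° = 254.9 kcal/mol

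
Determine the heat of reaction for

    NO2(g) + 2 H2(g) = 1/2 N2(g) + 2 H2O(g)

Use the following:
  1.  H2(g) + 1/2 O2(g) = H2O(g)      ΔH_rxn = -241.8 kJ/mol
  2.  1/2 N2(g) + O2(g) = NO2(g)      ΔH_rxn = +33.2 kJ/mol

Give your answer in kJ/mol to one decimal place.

ΔH_rxn = -516.8 kJ/mol

eq. 1 × 2 (scale by 2 for the 2 H2O(g)): (2)·(-241.8) = -483.6 kJ/mol
eq. 2 reversed (reverse to put NO2(g) on the reactant side): -33.2 kJ/mol
Since enthalpy is a state function, ΔH_rxn = (-483.6) + (-33.2) = -516.8 kJ/mol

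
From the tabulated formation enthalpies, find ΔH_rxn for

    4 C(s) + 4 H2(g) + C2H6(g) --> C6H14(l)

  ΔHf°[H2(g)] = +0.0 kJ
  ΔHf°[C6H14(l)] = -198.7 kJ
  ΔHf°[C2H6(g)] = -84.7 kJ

ΔH_rxn = -114.0 kJ

Products: 1·(-198.7) = -198.7
Reactants: 4·(+0.0) + 4·(+0.0) + 1·(-84.7) = -84.7
ΔH_rxn = (-198.7) − (-84.7) = -114.0 kJ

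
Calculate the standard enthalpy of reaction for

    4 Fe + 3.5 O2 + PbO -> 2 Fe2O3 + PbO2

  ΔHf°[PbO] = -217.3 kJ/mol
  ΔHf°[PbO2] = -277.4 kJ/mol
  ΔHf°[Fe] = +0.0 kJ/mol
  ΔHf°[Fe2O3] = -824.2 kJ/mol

Products: 2·(-824.2) + 1·(-277.4) = -1925.8
Reactants: 4·(+0.0) + 7/2·(+0.0) + 1·(-217.3) = -217.3
ΔH°rxn = (-1925.8) − (-217.3) = -1708.5 kJ/mol

ΔH°rxn = -1708.5 kJ/mol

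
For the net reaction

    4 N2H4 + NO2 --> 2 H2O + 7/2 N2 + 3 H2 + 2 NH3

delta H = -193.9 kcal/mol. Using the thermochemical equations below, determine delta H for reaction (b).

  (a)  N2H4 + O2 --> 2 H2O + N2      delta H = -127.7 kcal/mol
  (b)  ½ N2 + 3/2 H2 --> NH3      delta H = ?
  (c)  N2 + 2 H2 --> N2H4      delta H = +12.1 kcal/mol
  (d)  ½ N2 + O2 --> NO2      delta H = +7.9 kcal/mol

(a) as written: -127.7 kcal/mol
(b) × 2: contributes 2·x
(c) reversed and × 3: (-3)·(+12.1) = -36.3 kcal/mol
(d) reversed: -7.9 kcal/mol
-193.9 = (-127.7) + (-36.3) + (-7.9) + 2·x
x = (-193.9 − (-171.9)) / (2) = -11.0 kcal/mol

delta H = -11.0 kcal/mol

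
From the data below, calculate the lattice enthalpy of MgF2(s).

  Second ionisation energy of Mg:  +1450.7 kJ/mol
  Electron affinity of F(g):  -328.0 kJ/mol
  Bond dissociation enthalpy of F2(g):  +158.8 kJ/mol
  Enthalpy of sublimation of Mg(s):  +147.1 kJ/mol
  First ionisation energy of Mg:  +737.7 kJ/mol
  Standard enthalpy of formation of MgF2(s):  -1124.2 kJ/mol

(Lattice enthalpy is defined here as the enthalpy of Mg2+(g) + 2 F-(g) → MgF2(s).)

ΔHf° = 1·ΔHsub + 1·(ΣIE) + 1·D(F2) + 2·EA + U
-1124.2 = 1·(+147.1) + 1·(+2188.4) + 1·(+158.8) + 2·(-328.0) + U
U = -1124.2 − (+1838.3) = -2962.5 kJ/mol

U = -2962.5 kJ/mol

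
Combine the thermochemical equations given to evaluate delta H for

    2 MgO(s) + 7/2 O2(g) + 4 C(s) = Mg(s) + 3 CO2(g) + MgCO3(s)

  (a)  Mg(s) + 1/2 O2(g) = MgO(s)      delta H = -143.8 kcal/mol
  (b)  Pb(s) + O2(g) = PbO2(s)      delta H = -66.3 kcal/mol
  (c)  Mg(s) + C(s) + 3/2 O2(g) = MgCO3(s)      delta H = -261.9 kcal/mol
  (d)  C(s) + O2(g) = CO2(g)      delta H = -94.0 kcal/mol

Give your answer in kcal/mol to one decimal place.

delta H = -256.3 kcal/mol

(a) reversed and × 2: (-2)·(-143.8) = +287.6 kcal/mol
(b): not needed.
(c) as written: -261.9 kcal/mol
(d) × 3: (3)·(-94.0) = -282.0 kcal/mol
Combining the equations, delta H = (-2)·(-143.8) + (1)·(-261.9) + (3)·(-94.0) = -256.3 kcal/mol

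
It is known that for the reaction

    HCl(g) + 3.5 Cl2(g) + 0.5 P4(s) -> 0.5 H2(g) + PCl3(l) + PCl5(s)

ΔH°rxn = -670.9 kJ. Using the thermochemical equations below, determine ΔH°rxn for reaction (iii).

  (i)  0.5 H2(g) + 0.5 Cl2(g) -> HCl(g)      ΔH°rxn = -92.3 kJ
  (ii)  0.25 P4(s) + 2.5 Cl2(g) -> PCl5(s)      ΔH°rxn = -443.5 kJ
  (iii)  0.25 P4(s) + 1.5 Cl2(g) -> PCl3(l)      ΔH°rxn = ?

ΔH°rxn = -319.7 kJ

(i) reversed: +92.3 kJ
(ii) as written: -443.5 kJ
(iii) as written: contributes x
-670.9 = (+92.3) + (-443.5) + x
x = (-670.9 − (-351.2)) / (1) = -319.7 kJ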